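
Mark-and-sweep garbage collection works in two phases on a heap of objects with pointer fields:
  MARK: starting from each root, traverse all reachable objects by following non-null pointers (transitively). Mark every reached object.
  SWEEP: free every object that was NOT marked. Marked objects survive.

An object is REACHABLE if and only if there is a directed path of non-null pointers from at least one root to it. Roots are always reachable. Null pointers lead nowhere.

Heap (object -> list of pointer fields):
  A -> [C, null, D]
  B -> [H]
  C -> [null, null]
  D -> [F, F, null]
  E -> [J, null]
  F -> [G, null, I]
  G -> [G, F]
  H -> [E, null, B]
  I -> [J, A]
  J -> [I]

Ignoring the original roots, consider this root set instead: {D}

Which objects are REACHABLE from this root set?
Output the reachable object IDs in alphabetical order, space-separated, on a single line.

Roots: D
Mark D: refs=F F null, marked=D
Mark F: refs=G null I, marked=D F
Mark G: refs=G F, marked=D F G
Mark I: refs=J A, marked=D F G I
Mark J: refs=I, marked=D F G I J
Mark A: refs=C null D, marked=A D F G I J
Mark C: refs=null null, marked=A C D F G I J
Unmarked (collected): B E H

Answer: A C D F G I J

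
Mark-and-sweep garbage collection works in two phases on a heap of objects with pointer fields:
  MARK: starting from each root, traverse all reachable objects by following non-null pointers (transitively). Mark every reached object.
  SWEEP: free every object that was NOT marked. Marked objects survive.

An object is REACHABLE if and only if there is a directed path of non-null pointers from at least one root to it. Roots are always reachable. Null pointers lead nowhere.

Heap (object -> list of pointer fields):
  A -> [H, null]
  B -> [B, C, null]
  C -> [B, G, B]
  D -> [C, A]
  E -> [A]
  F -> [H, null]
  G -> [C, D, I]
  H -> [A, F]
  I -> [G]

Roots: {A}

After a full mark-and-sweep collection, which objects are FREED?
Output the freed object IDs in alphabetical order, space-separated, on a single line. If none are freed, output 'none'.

Answer: B C D E G I

Derivation:
Roots: A
Mark A: refs=H null, marked=A
Mark H: refs=A F, marked=A H
Mark F: refs=H null, marked=A F H
Unmarked (collected): B C D E G I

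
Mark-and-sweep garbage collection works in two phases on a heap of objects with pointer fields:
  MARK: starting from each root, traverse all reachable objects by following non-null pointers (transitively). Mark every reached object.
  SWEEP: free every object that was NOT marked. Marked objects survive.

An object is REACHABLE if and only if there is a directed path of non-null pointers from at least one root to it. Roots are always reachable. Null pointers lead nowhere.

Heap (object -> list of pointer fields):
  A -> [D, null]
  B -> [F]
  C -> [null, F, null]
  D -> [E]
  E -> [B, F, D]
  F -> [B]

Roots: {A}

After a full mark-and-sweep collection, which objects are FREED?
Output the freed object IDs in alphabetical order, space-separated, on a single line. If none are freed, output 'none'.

Roots: A
Mark A: refs=D null, marked=A
Mark D: refs=E, marked=A D
Mark E: refs=B F D, marked=A D E
Mark B: refs=F, marked=A B D E
Mark F: refs=B, marked=A B D E F
Unmarked (collected): C

Answer: C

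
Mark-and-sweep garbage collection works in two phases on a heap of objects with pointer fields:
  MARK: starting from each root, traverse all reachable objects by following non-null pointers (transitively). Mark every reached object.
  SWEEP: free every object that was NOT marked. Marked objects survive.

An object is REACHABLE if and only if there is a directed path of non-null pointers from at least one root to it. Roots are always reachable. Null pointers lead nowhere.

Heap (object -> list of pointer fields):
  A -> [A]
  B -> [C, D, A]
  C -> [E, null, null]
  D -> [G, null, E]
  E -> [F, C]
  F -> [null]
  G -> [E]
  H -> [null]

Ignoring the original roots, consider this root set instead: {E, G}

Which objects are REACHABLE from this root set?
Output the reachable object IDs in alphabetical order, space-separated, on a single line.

Answer: C E F G

Derivation:
Roots: E G
Mark E: refs=F C, marked=E
Mark G: refs=E, marked=E G
Mark F: refs=null, marked=E F G
Mark C: refs=E null null, marked=C E F G
Unmarked (collected): A B D H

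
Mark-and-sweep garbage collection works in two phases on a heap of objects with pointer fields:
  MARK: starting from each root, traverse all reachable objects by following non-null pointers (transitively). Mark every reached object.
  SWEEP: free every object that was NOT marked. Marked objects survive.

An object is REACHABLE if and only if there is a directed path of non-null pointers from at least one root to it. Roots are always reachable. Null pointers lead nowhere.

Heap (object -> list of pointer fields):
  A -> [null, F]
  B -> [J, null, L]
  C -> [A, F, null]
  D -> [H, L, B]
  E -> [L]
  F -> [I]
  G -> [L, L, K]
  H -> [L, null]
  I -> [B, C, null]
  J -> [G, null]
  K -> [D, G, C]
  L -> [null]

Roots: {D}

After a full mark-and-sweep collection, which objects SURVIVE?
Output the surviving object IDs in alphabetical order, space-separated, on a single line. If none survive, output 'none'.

Answer: A B C D F G H I J K L

Derivation:
Roots: D
Mark D: refs=H L B, marked=D
Mark H: refs=L null, marked=D H
Mark L: refs=null, marked=D H L
Mark B: refs=J null L, marked=B D H L
Mark J: refs=G null, marked=B D H J L
Mark G: refs=L L K, marked=B D G H J L
Mark K: refs=D G C, marked=B D G H J K L
Mark C: refs=A F null, marked=B C D G H J K L
Mark A: refs=null F, marked=A B C D G H J K L
Mark F: refs=I, marked=A B C D F G H J K L
Mark I: refs=B C null, marked=A B C D F G H I J K L
Unmarked (collected): E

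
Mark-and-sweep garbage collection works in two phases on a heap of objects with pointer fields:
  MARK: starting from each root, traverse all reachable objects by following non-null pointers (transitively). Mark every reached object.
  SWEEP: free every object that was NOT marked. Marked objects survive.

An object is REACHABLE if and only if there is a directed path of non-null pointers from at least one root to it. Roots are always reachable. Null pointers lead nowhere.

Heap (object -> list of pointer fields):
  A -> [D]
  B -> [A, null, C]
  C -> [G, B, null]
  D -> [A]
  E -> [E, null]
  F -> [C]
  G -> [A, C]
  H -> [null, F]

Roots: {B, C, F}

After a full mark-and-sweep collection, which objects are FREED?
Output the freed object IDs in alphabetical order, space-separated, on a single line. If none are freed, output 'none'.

Answer: E H

Derivation:
Roots: B C F
Mark B: refs=A null C, marked=B
Mark C: refs=G B null, marked=B C
Mark F: refs=C, marked=B C F
Mark A: refs=D, marked=A B C F
Mark G: refs=A C, marked=A B C F G
Mark D: refs=A, marked=A B C D F G
Unmarked (collected): E H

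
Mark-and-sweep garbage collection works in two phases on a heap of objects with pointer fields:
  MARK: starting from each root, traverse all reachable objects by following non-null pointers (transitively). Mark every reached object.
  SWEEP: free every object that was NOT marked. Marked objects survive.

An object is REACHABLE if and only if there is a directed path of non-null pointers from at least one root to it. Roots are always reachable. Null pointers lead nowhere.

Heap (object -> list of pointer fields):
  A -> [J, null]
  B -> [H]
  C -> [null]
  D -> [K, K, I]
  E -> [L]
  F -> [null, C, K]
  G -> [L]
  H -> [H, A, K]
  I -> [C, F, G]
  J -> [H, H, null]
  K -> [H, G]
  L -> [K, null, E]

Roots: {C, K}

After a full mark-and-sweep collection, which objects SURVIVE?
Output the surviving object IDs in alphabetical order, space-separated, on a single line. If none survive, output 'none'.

Answer: A C E G H J K L

Derivation:
Roots: C K
Mark C: refs=null, marked=C
Mark K: refs=H G, marked=C K
Mark H: refs=H A K, marked=C H K
Mark G: refs=L, marked=C G H K
Mark A: refs=J null, marked=A C G H K
Mark L: refs=K null E, marked=A C G H K L
Mark J: refs=H H null, marked=A C G H J K L
Mark E: refs=L, marked=A C E G H J K L
Unmarked (collected): B D F I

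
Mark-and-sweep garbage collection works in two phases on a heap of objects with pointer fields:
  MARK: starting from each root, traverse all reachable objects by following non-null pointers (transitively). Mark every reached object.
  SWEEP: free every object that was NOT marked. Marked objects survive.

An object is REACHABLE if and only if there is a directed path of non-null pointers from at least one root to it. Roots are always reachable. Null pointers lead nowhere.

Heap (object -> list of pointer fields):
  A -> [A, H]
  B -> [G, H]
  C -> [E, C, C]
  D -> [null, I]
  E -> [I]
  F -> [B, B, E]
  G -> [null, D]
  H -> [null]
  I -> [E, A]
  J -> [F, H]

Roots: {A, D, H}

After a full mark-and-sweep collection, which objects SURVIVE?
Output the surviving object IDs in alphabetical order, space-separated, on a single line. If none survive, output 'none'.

Roots: A D H
Mark A: refs=A H, marked=A
Mark D: refs=null I, marked=A D
Mark H: refs=null, marked=A D H
Mark I: refs=E A, marked=A D H I
Mark E: refs=I, marked=A D E H I
Unmarked (collected): B C F G J

Answer: A D E H I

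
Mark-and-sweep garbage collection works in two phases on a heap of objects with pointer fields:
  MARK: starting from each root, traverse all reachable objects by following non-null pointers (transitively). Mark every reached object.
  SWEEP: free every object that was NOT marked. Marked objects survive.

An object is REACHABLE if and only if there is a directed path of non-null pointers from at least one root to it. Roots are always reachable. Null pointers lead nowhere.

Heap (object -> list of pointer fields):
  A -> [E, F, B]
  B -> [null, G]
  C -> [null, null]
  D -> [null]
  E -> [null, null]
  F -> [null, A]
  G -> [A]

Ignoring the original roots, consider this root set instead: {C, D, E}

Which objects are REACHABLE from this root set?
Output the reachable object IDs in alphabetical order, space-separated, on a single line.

Answer: C D E

Derivation:
Roots: C D E
Mark C: refs=null null, marked=C
Mark D: refs=null, marked=C D
Mark E: refs=null null, marked=C D E
Unmarked (collected): A B F G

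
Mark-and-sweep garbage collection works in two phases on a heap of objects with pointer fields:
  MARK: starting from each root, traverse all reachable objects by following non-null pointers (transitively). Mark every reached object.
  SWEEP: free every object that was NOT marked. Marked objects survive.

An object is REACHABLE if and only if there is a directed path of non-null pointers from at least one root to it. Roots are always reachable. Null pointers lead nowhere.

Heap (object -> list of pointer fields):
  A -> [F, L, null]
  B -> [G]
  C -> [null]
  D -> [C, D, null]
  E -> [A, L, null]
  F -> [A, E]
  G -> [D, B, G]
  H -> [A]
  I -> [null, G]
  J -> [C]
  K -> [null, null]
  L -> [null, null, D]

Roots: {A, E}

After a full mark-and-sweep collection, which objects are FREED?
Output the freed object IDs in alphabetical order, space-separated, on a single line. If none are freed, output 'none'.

Roots: A E
Mark A: refs=F L null, marked=A
Mark E: refs=A L null, marked=A E
Mark F: refs=A E, marked=A E F
Mark L: refs=null null D, marked=A E F L
Mark D: refs=C D null, marked=A D E F L
Mark C: refs=null, marked=A C D E F L
Unmarked (collected): B G H I J K

Answer: B G H I J K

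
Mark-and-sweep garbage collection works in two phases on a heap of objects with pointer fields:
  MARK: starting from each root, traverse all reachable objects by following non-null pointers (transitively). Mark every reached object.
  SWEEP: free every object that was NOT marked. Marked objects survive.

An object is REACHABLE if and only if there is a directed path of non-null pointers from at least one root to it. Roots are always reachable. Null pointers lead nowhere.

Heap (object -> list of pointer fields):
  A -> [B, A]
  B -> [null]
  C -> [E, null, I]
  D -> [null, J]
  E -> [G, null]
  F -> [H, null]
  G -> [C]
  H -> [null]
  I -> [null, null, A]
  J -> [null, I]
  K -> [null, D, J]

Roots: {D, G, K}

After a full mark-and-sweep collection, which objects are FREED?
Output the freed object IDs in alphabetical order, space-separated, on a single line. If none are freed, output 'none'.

Roots: D G K
Mark D: refs=null J, marked=D
Mark G: refs=C, marked=D G
Mark K: refs=null D J, marked=D G K
Mark J: refs=null I, marked=D G J K
Mark C: refs=E null I, marked=C D G J K
Mark I: refs=null null A, marked=C D G I J K
Mark E: refs=G null, marked=C D E G I J K
Mark A: refs=B A, marked=A C D E G I J K
Mark B: refs=null, marked=A B C D E G I J K
Unmarked (collected): F H

Answer: F H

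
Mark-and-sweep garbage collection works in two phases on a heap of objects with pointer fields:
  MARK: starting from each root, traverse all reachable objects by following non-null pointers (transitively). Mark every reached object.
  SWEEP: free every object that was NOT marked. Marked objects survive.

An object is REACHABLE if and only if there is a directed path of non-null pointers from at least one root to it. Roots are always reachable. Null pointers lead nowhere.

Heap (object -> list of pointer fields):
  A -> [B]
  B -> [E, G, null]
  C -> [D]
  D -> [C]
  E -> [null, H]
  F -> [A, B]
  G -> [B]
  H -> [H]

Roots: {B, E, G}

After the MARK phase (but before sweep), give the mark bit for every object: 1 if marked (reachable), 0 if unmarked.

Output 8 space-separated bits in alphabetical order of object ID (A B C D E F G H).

Roots: B E G
Mark B: refs=E G null, marked=B
Mark E: refs=null H, marked=B E
Mark G: refs=B, marked=B E G
Mark H: refs=H, marked=B E G H
Unmarked (collected): A C D F

Answer: 0 1 0 0 1 0 1 1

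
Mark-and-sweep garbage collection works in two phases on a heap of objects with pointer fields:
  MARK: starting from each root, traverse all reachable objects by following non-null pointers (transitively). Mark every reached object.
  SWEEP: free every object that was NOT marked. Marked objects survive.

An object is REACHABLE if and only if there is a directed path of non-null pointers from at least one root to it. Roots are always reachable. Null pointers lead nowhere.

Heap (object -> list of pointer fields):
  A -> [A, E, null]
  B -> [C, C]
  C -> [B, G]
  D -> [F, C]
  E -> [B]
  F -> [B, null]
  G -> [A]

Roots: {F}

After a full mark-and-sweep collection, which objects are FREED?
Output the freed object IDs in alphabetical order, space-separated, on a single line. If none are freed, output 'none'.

Answer: D

Derivation:
Roots: F
Mark F: refs=B null, marked=F
Mark B: refs=C C, marked=B F
Mark C: refs=B G, marked=B C F
Mark G: refs=A, marked=B C F G
Mark A: refs=A E null, marked=A B C F G
Mark E: refs=B, marked=A B C E F G
Unmarked (collected): D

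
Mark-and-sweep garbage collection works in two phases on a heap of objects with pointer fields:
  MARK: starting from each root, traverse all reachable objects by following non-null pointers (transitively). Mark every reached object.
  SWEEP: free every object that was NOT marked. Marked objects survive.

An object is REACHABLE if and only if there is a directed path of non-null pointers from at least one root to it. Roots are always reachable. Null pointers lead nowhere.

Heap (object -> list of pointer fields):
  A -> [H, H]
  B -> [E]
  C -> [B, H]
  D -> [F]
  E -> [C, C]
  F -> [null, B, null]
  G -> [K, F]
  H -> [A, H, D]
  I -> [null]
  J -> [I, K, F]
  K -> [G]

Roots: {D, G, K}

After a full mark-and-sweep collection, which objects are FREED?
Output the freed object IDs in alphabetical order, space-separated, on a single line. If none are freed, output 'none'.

Answer: I J

Derivation:
Roots: D G K
Mark D: refs=F, marked=D
Mark G: refs=K F, marked=D G
Mark K: refs=G, marked=D G K
Mark F: refs=null B null, marked=D F G K
Mark B: refs=E, marked=B D F G K
Mark E: refs=C C, marked=B D E F G K
Mark C: refs=B H, marked=B C D E F G K
Mark H: refs=A H D, marked=B C D E F G H K
Mark A: refs=H H, marked=A B C D E F G H K
Unmarked (collected): I J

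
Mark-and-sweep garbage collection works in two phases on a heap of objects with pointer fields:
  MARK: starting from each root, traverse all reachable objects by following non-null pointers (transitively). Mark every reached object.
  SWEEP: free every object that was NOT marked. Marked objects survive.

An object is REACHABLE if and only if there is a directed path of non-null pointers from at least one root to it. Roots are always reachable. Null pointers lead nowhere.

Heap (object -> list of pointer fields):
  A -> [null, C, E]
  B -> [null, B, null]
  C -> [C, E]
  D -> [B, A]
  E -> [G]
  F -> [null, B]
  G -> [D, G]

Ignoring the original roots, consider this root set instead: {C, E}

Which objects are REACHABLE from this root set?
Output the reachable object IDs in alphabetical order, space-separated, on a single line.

Roots: C E
Mark C: refs=C E, marked=C
Mark E: refs=G, marked=C E
Mark G: refs=D G, marked=C E G
Mark D: refs=B A, marked=C D E G
Mark B: refs=null B null, marked=B C D E G
Mark A: refs=null C E, marked=A B C D E G
Unmarked (collected): F

Answer: A B C D E G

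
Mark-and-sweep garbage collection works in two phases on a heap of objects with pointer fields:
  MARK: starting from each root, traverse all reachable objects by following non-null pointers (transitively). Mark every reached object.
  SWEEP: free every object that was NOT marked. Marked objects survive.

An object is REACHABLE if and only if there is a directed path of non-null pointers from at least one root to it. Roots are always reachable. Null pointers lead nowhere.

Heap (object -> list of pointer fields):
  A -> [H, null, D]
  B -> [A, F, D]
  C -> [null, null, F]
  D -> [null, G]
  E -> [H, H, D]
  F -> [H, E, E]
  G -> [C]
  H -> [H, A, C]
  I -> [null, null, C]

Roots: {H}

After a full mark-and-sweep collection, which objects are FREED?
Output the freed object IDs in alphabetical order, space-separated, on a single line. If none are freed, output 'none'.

Roots: H
Mark H: refs=H A C, marked=H
Mark A: refs=H null D, marked=A H
Mark C: refs=null null F, marked=A C H
Mark D: refs=null G, marked=A C D H
Mark F: refs=H E E, marked=A C D F H
Mark G: refs=C, marked=A C D F G H
Mark E: refs=H H D, marked=A C D E F G H
Unmarked (collected): B I

Answer: B I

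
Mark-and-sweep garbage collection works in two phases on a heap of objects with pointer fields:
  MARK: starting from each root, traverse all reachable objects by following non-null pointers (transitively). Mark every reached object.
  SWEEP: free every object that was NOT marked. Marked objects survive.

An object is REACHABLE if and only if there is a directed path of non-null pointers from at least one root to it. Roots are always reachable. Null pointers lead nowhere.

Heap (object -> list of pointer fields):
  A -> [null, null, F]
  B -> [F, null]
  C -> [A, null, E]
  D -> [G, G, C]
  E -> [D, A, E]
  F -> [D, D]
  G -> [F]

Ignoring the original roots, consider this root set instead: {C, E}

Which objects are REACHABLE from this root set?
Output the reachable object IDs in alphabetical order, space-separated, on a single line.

Roots: C E
Mark C: refs=A null E, marked=C
Mark E: refs=D A E, marked=C E
Mark A: refs=null null F, marked=A C E
Mark D: refs=G G C, marked=A C D E
Mark F: refs=D D, marked=A C D E F
Mark G: refs=F, marked=A C D E F G
Unmarked (collected): B

Answer: A C D E F G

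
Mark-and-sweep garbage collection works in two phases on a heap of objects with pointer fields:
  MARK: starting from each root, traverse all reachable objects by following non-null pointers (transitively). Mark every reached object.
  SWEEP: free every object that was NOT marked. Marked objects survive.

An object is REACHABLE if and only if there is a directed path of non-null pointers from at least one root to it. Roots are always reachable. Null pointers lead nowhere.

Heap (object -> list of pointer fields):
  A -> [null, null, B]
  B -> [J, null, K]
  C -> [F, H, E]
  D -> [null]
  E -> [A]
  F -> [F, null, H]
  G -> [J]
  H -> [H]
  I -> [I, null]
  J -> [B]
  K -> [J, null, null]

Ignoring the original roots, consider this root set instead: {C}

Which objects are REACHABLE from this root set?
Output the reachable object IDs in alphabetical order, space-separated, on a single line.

Answer: A B C E F H J K

Derivation:
Roots: C
Mark C: refs=F H E, marked=C
Mark F: refs=F null H, marked=C F
Mark H: refs=H, marked=C F H
Mark E: refs=A, marked=C E F H
Mark A: refs=null null B, marked=A C E F H
Mark B: refs=J null K, marked=A B C E F H
Mark J: refs=B, marked=A B C E F H J
Mark K: refs=J null null, marked=A B C E F H J K
Unmarked (collected): D G I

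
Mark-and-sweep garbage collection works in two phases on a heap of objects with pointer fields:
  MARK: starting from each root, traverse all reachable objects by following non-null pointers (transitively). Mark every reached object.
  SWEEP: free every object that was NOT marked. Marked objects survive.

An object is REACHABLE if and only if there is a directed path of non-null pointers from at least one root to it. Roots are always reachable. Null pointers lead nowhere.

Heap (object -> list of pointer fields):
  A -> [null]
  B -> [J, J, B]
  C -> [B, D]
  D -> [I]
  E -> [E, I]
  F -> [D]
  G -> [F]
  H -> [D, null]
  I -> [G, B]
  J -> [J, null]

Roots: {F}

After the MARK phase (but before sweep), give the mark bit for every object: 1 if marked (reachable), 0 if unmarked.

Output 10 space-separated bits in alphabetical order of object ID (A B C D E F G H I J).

Roots: F
Mark F: refs=D, marked=F
Mark D: refs=I, marked=D F
Mark I: refs=G B, marked=D F I
Mark G: refs=F, marked=D F G I
Mark B: refs=J J B, marked=B D F G I
Mark J: refs=J null, marked=B D F G I J
Unmarked (collected): A C E H

Answer: 0 1 0 1 0 1 1 0 1 1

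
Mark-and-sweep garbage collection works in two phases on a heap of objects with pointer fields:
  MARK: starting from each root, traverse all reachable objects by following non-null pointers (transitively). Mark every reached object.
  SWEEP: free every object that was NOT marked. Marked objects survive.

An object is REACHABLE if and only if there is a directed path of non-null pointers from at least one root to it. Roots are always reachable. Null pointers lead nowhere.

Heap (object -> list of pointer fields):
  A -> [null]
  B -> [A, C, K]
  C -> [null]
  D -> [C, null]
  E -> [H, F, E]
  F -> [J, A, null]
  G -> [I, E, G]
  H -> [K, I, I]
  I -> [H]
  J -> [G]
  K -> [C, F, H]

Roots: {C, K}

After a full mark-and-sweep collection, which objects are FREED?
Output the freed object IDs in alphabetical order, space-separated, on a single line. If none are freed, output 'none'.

Roots: C K
Mark C: refs=null, marked=C
Mark K: refs=C F H, marked=C K
Mark F: refs=J A null, marked=C F K
Mark H: refs=K I I, marked=C F H K
Mark J: refs=G, marked=C F H J K
Mark A: refs=null, marked=A C F H J K
Mark I: refs=H, marked=A C F H I J K
Mark G: refs=I E G, marked=A C F G H I J K
Mark E: refs=H F E, marked=A C E F G H I J K
Unmarked (collected): B D

Answer: B D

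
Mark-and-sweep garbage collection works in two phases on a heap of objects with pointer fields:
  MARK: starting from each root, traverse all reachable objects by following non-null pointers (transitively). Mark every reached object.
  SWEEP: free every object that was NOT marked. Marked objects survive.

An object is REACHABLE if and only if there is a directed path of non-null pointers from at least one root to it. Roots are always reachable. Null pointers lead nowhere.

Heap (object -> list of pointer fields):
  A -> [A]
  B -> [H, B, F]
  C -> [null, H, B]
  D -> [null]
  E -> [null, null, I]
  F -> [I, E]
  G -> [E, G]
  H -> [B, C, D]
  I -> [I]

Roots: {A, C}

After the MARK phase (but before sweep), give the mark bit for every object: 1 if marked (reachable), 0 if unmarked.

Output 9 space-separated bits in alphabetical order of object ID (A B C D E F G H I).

Answer: 1 1 1 1 1 1 0 1 1

Derivation:
Roots: A C
Mark A: refs=A, marked=A
Mark C: refs=null H B, marked=A C
Mark H: refs=B C D, marked=A C H
Mark B: refs=H B F, marked=A B C H
Mark D: refs=null, marked=A B C D H
Mark F: refs=I E, marked=A B C D F H
Mark I: refs=I, marked=A B C D F H I
Mark E: refs=null null I, marked=A B C D E F H I
Unmarked (collected): G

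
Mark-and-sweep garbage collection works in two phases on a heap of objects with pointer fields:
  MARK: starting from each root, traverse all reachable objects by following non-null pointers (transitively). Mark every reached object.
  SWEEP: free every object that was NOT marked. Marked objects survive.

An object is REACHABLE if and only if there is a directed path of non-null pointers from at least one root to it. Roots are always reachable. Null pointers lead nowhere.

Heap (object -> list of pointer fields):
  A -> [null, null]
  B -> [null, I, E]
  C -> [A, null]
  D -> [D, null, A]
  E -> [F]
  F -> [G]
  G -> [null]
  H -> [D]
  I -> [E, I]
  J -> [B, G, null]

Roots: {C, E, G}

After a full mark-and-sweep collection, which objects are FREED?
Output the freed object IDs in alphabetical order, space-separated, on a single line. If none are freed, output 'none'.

Answer: B D H I J

Derivation:
Roots: C E G
Mark C: refs=A null, marked=C
Mark E: refs=F, marked=C E
Mark G: refs=null, marked=C E G
Mark A: refs=null null, marked=A C E G
Mark F: refs=G, marked=A C E F G
Unmarked (collected): B D H I J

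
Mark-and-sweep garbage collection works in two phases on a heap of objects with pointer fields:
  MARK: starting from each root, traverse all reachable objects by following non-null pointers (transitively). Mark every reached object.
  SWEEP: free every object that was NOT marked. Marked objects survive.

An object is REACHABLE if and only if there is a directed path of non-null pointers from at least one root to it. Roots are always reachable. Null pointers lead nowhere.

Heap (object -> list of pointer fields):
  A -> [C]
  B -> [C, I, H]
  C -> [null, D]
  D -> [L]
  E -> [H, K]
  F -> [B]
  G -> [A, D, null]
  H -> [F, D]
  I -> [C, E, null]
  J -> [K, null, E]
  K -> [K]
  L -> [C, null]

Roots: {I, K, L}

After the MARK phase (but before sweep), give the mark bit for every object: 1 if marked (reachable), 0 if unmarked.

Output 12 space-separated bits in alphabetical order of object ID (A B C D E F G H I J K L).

Roots: I K L
Mark I: refs=C E null, marked=I
Mark K: refs=K, marked=I K
Mark L: refs=C null, marked=I K L
Mark C: refs=null D, marked=C I K L
Mark E: refs=H K, marked=C E I K L
Mark D: refs=L, marked=C D E I K L
Mark H: refs=F D, marked=C D E H I K L
Mark F: refs=B, marked=C D E F H I K L
Mark B: refs=C I H, marked=B C D E F H I K L
Unmarked (collected): A G J

Answer: 0 1 1 1 1 1 0 1 1 0 1 1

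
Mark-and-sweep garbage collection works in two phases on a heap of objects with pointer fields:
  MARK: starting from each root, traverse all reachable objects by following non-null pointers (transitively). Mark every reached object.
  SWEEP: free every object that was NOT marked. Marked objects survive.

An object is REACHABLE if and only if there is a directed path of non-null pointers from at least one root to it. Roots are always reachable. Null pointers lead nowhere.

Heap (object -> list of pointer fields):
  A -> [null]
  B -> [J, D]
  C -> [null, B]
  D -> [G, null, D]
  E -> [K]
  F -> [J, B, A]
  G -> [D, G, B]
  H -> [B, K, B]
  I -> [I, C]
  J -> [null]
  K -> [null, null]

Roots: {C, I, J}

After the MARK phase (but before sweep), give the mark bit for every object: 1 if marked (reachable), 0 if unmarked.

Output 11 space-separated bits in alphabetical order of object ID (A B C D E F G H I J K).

Answer: 0 1 1 1 0 0 1 0 1 1 0

Derivation:
Roots: C I J
Mark C: refs=null B, marked=C
Mark I: refs=I C, marked=C I
Mark J: refs=null, marked=C I J
Mark B: refs=J D, marked=B C I J
Mark D: refs=G null D, marked=B C D I J
Mark G: refs=D G B, marked=B C D G I J
Unmarked (collected): A E F H K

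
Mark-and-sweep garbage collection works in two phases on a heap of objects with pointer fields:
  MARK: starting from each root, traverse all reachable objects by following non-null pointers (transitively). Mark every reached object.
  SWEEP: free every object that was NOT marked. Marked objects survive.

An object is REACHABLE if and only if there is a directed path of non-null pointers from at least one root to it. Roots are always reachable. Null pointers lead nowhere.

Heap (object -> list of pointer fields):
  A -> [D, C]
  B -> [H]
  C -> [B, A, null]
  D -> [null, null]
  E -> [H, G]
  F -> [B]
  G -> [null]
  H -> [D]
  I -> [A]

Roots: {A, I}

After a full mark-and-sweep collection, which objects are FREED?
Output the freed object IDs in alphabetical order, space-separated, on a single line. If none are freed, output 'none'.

Answer: E F G

Derivation:
Roots: A I
Mark A: refs=D C, marked=A
Mark I: refs=A, marked=A I
Mark D: refs=null null, marked=A D I
Mark C: refs=B A null, marked=A C D I
Mark B: refs=H, marked=A B C D I
Mark H: refs=D, marked=A B C D H I
Unmarked (collected): E F G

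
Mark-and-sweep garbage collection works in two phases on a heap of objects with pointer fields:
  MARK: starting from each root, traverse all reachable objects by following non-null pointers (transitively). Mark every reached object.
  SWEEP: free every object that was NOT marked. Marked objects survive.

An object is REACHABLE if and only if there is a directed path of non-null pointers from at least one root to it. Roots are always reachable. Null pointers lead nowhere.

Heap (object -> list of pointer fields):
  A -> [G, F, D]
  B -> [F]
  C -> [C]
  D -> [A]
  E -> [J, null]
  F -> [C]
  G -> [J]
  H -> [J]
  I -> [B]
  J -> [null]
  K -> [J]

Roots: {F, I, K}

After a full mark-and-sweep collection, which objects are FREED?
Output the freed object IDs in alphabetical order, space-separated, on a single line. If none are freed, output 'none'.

Roots: F I K
Mark F: refs=C, marked=F
Mark I: refs=B, marked=F I
Mark K: refs=J, marked=F I K
Mark C: refs=C, marked=C F I K
Mark B: refs=F, marked=B C F I K
Mark J: refs=null, marked=B C F I J K
Unmarked (collected): A D E G H

Answer: A D E G H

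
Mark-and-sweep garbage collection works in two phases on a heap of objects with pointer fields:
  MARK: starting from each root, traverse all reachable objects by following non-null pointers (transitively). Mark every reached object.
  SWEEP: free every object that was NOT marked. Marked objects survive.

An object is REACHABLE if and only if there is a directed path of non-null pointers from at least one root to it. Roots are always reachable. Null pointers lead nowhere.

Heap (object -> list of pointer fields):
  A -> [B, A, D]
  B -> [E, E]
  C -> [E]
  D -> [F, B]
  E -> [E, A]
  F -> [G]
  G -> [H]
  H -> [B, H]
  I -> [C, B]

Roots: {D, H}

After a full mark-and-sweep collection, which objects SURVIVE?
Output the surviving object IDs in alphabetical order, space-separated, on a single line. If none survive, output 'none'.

Roots: D H
Mark D: refs=F B, marked=D
Mark H: refs=B H, marked=D H
Mark F: refs=G, marked=D F H
Mark B: refs=E E, marked=B D F H
Mark G: refs=H, marked=B D F G H
Mark E: refs=E A, marked=B D E F G H
Mark A: refs=B A D, marked=A B D E F G H
Unmarked (collected): C I

Answer: A B D E F G H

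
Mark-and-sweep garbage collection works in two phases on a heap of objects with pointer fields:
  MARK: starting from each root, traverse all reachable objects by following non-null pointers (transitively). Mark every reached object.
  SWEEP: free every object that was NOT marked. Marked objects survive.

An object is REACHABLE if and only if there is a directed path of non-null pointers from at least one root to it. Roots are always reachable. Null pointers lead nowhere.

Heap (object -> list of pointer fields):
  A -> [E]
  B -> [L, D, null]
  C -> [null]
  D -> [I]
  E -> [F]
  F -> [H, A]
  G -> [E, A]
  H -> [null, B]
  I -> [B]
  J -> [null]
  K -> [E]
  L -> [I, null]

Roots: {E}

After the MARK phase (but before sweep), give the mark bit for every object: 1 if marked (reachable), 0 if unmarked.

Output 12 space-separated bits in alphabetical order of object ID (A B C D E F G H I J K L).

Answer: 1 1 0 1 1 1 0 1 1 0 0 1

Derivation:
Roots: E
Mark E: refs=F, marked=E
Mark F: refs=H A, marked=E F
Mark H: refs=null B, marked=E F H
Mark A: refs=E, marked=A E F H
Mark B: refs=L D null, marked=A B E F H
Mark L: refs=I null, marked=A B E F H L
Mark D: refs=I, marked=A B D E F H L
Mark I: refs=B, marked=A B D E F H I L
Unmarked (collected): C G J K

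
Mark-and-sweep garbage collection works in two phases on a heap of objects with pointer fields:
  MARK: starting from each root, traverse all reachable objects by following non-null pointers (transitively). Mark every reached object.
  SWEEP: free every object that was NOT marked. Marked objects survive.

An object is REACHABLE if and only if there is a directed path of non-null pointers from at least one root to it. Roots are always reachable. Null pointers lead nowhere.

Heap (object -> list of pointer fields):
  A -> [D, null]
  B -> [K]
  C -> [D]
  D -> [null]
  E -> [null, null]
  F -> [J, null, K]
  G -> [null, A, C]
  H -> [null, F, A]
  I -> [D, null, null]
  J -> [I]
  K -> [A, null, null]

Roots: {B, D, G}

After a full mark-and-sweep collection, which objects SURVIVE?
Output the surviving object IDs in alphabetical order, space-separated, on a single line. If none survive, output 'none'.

Roots: B D G
Mark B: refs=K, marked=B
Mark D: refs=null, marked=B D
Mark G: refs=null A C, marked=B D G
Mark K: refs=A null null, marked=B D G K
Mark A: refs=D null, marked=A B D G K
Mark C: refs=D, marked=A B C D G K
Unmarked (collected): E F H I J

Answer: A B C D G K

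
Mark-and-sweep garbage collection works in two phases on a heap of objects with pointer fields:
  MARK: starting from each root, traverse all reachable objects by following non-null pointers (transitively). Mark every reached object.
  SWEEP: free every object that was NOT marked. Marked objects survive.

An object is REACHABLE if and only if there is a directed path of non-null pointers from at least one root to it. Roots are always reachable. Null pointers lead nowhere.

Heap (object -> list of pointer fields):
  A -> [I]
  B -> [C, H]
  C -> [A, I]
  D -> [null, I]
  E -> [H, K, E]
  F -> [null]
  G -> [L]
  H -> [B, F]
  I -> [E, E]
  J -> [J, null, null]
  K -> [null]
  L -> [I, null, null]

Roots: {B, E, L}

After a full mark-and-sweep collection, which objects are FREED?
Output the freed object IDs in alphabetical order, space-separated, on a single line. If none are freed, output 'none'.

Roots: B E L
Mark B: refs=C H, marked=B
Mark E: refs=H K E, marked=B E
Mark L: refs=I null null, marked=B E L
Mark C: refs=A I, marked=B C E L
Mark H: refs=B F, marked=B C E H L
Mark K: refs=null, marked=B C E H K L
Mark I: refs=E E, marked=B C E H I K L
Mark A: refs=I, marked=A B C E H I K L
Mark F: refs=null, marked=A B C E F H I K L
Unmarked (collected): D G J

Answer: D G J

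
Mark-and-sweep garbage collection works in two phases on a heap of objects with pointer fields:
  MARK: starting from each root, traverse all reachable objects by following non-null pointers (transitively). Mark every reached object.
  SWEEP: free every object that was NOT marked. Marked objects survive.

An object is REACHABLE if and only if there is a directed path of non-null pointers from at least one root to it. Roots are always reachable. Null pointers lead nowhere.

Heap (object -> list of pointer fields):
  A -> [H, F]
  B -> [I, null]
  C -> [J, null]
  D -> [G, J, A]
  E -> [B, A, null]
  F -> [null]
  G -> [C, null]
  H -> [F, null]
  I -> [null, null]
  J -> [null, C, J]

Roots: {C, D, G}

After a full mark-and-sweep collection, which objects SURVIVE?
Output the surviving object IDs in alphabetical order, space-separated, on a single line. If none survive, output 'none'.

Answer: A C D F G H J

Derivation:
Roots: C D G
Mark C: refs=J null, marked=C
Mark D: refs=G J A, marked=C D
Mark G: refs=C null, marked=C D G
Mark J: refs=null C J, marked=C D G J
Mark A: refs=H F, marked=A C D G J
Mark H: refs=F null, marked=A C D G H J
Mark F: refs=null, marked=A C D F G H J
Unmarked (collected): B E I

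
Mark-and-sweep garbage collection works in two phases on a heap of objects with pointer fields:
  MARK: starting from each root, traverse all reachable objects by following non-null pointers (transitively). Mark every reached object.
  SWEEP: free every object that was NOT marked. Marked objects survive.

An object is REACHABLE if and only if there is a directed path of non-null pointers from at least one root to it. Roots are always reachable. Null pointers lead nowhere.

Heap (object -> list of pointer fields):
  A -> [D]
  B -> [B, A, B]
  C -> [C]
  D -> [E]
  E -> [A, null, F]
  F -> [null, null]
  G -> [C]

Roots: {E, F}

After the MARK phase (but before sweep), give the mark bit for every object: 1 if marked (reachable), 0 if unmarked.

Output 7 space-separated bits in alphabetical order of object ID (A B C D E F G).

Answer: 1 0 0 1 1 1 0

Derivation:
Roots: E F
Mark E: refs=A null F, marked=E
Mark F: refs=null null, marked=E F
Mark A: refs=D, marked=A E F
Mark D: refs=E, marked=A D E F
Unmarked (collected): B C G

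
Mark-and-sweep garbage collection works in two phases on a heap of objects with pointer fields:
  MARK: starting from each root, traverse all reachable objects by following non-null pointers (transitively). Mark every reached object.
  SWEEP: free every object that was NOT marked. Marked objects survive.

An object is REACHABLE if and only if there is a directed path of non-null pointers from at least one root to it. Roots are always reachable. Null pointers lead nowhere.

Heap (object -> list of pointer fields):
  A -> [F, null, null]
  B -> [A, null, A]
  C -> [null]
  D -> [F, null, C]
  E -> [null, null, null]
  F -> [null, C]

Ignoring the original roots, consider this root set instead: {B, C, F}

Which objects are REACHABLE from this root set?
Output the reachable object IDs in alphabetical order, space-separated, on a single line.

Roots: B C F
Mark B: refs=A null A, marked=B
Mark C: refs=null, marked=B C
Mark F: refs=null C, marked=B C F
Mark A: refs=F null null, marked=A B C F
Unmarked (collected): D E

Answer: A B C F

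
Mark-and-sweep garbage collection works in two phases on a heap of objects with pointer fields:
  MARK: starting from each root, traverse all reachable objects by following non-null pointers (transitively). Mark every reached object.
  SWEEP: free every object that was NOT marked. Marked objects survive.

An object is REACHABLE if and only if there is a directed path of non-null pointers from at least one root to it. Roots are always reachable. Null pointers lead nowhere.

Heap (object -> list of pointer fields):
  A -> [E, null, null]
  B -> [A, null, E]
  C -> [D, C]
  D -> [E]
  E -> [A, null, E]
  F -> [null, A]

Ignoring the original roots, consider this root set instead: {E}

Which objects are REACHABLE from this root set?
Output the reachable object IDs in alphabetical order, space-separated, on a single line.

Roots: E
Mark E: refs=A null E, marked=E
Mark A: refs=E null null, marked=A E
Unmarked (collected): B C D F

Answer: A E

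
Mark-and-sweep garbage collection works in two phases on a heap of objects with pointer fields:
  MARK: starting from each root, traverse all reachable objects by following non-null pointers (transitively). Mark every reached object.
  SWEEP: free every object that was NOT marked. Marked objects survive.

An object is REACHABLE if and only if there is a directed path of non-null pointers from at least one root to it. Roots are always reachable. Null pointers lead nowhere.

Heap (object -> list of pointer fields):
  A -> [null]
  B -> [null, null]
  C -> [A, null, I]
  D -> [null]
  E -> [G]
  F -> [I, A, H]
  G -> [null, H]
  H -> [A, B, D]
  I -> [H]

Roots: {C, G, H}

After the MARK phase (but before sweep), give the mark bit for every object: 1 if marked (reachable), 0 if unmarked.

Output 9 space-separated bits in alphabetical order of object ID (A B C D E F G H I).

Answer: 1 1 1 1 0 0 1 1 1

Derivation:
Roots: C G H
Mark C: refs=A null I, marked=C
Mark G: refs=null H, marked=C G
Mark H: refs=A B D, marked=C G H
Mark A: refs=null, marked=A C G H
Mark I: refs=H, marked=A C G H I
Mark B: refs=null null, marked=A B C G H I
Mark D: refs=null, marked=A B C D G H I
Unmarked (collected): E F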